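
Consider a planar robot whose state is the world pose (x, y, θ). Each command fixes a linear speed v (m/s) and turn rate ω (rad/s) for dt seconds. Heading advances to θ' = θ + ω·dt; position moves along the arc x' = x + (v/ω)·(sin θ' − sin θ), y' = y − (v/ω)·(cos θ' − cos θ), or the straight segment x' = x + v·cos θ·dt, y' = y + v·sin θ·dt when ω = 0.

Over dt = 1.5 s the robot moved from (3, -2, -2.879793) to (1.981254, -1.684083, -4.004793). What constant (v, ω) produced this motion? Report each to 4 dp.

v = 0.7500, ω = -0.7500

Δθ = -4.004793 − -2.879793 = -1.125000
ω = Δθ/dt = -1.125000/1.5 = -0.7500
R = Δx/(sin θ' − sin θ) = -1.0000
v = R·ω = -1.0000·-0.7500 = 0.7500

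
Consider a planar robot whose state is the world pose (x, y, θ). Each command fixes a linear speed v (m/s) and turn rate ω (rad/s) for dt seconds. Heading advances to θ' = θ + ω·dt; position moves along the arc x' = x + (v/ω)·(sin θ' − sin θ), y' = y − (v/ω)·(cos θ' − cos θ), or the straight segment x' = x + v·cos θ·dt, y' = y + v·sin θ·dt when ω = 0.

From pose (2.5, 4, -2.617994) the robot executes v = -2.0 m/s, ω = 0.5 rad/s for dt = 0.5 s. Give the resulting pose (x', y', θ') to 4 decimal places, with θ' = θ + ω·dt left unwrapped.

θ' = -2.6180 + 0.5·0.5 = -2.3680
R = v/ω = -2.0/0.5 = -4.0000
x' = 2.5 + -4.0000·(sin -2.3680 − sin -2.6180) = 3.2949
y' = 4 − -4.0000·(cos -2.3680 − cos -2.6180) = 4.6025

(3.2949, 4.6025, -2.3680)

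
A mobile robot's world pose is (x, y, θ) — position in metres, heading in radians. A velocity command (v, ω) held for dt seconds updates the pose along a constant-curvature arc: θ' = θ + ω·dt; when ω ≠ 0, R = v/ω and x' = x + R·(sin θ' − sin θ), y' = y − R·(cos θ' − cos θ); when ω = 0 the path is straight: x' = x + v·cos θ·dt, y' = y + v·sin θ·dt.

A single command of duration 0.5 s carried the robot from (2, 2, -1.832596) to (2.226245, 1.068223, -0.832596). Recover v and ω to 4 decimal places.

Δθ = -0.832596 − -1.832596 = 1.000000
ω = Δθ/dt = 1.000000/0.5 = 2.0000
R = −Δy/(cos θ' − cos θ) = 1.0000
v = R·ω = 1.0000·2.0000 = 2.0000

v = 2.0000, ω = 2.0000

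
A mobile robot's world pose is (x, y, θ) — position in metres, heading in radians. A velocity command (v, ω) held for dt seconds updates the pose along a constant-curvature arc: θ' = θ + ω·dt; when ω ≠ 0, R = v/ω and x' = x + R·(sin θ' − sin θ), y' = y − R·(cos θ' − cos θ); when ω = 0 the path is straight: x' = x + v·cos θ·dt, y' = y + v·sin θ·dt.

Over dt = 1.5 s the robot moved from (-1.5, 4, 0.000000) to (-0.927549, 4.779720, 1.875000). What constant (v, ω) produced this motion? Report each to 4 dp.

Δθ = 1.875000 − 0.000000 = 1.875000
ω = Δθ/dt = 1.875000/1.5 = 1.2500
R = −Δy/(cos θ' − cos θ) = 0.6000
v = R·ω = 0.6000·1.2500 = 0.7500

v = 0.7500, ω = 1.2500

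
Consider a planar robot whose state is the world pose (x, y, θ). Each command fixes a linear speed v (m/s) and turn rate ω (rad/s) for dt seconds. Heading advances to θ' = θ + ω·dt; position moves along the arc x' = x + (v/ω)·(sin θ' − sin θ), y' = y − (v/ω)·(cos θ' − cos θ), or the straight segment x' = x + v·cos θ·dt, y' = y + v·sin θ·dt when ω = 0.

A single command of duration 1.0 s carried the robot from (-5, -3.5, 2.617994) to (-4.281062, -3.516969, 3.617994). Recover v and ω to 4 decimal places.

v = -0.7500, ω = 1.0000

Δθ = 3.617994 − 2.617994 = 1.000000
ω = Δθ/dt = 1.000000/1.0 = 1.0000
R = Δx/(sin θ' − sin θ) = -0.7500
v = R·ω = -0.7500·1.0000 = -0.7500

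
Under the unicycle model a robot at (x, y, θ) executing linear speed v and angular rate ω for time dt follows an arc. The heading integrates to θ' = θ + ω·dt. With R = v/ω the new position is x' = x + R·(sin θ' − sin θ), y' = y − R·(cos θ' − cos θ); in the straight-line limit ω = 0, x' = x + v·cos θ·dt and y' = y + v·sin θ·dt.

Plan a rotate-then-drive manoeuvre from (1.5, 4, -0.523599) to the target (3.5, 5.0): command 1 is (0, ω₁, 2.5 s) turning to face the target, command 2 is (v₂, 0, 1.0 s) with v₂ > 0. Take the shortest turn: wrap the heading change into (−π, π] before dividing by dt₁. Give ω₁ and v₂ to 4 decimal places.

ω₁ = 0.3949, v₂ = 2.2361

heading to target = atan2(5−4, 3.5−1.5) = 0.4636
Δθ = wrap(0.4636 − -0.5236) = 0.9872; ω₁ = Δθ/dt₁ = 0.3949
distance = √((3.5−1.5)² + (5−4)²) = 2.2361; v₂ = distance/dt₂ = 2.2361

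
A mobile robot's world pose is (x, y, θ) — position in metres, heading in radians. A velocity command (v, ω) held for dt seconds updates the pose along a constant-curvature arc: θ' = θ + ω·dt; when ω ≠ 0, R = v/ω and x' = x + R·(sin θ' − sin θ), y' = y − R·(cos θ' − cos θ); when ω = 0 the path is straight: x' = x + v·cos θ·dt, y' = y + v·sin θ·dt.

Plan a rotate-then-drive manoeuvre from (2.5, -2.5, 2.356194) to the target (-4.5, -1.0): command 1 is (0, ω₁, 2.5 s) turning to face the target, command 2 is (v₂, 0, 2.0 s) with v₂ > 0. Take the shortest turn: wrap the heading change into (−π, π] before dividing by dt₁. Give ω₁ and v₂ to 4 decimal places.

heading to target = atan2(-1−-2.5, -4.5−2.5) = 2.9305
Δθ = wrap(2.9305 − 2.3562) = 0.5743; ω₁ = Δθ/dt₁ = 0.2297
distance = √((-4.5−2.5)² + (-1−-2.5)²) = 7.1589; v₂ = distance/dt₂ = 3.5795

ω₁ = 0.2297, v₂ = 3.5795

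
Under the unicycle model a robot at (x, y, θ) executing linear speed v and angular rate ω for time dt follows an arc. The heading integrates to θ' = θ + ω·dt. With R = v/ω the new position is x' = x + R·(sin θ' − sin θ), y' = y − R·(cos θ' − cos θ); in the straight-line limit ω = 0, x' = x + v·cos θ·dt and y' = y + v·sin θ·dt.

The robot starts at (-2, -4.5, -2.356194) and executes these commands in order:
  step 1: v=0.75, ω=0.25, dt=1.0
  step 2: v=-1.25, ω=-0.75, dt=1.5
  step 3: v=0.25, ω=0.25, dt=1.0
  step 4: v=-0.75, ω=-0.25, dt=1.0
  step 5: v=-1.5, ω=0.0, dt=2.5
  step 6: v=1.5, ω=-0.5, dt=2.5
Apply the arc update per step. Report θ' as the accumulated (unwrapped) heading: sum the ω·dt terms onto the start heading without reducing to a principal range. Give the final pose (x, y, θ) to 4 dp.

step 1: θ'=-2.1062 (R=3.0000) → pose (-2.4589, -5.0908, -2.1062)
step 2: θ'=-3.2312 (R=1.6667) → pose (-0.8763, -4.2811, -3.2312)
step 3: θ'=-2.9812 (R=1.0000) → pose (-1.1255, -4.2899, -2.9812)
step 4: θ'=-3.2312 (R=3.0000) → pose (-0.3779, -4.2634, -3.2312)
step 5: θ'=-3.2312 (straight) → pose (3.3570, -4.5990, -3.2312)
step 6: θ'=-4.4812 (R=-3.0000) → pose (0.7053, -2.2985, -4.4812)

(0.7053, -2.2985, -4.4812)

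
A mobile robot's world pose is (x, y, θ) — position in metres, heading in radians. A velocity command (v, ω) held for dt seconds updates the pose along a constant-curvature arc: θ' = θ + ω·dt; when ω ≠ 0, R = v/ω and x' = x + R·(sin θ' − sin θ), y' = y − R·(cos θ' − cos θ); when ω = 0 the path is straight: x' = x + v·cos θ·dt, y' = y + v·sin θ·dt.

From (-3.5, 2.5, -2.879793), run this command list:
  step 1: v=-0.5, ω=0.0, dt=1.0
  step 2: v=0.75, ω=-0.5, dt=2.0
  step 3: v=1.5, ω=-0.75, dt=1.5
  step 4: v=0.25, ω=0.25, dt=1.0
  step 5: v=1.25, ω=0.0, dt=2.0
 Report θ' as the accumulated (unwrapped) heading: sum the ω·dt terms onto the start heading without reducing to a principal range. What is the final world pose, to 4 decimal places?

(-4.8364, 7.7683, -4.7548)

step 1: θ'=-2.8798 (straight) → pose (-3.0170, 2.6294, -2.8798)
step 2: θ'=-3.8798 (R=-1.5000) → pose (-4.4147, 2.9688, -3.8798)
step 3: θ'=-5.0048 (R=-2.0000) → pose (-4.9839, 5.0246, -5.0048)
step 4: θ'=-4.7548 (R=1.0000) → pose (-4.9423, 5.2705, -4.7548)
step 5: θ'=-4.7548 (straight) → pose (-4.8364, 7.7683, -4.7548)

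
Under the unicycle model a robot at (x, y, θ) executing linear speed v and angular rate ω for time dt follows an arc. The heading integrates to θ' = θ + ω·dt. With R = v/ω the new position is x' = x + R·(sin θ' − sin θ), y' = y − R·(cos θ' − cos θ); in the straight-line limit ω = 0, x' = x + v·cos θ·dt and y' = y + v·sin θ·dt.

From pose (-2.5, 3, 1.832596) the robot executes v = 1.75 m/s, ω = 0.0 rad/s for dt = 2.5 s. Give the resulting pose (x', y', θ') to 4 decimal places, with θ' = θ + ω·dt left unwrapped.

(-3.6323, 7.2259, 1.8326)

θ' = 1.8326 + 0.0·2.5 = 1.8326
ω = 0 → straight: x' = -2.5 + 1.75·cos(1.8326)·2.5 = -3.6323
y' = 3 + 1.75·sin(1.8326)·2.5 = 7.2259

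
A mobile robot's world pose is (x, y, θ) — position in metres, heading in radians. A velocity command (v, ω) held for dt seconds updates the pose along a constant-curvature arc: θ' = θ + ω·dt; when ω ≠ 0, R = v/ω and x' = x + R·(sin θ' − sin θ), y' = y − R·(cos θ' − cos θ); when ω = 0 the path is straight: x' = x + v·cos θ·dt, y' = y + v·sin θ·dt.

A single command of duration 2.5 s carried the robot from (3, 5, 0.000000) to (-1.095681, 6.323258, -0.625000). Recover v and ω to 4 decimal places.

Δθ = -0.625000 − 0.000000 = -0.625000
ω = Δθ/dt = -0.625000/2.5 = -0.2500
R = Δx/(sin θ' − sin θ) = 7.0000
v = R·ω = 7.0000·-0.2500 = -1.7500

v = -1.7500, ω = -0.2500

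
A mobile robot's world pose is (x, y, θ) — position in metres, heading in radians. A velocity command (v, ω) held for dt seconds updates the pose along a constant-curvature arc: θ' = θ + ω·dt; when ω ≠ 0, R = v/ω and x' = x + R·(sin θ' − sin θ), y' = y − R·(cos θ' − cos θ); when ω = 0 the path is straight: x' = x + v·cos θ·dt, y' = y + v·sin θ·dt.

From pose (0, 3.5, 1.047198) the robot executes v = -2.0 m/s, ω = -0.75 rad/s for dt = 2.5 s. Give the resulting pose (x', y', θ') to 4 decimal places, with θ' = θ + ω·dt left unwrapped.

θ' = 1.0472 + -0.75·2.5 = -0.8278
R = v/ω = -2.0/-0.75 = 2.6667
x' = 0 + 2.6667·(sin -0.8278 − sin 1.0472) = -4.2733
y' = 3.5 − 2.6667·(cos -0.8278 − cos 1.0472) = 3.0293

(-4.2733, 3.0293, -0.8278)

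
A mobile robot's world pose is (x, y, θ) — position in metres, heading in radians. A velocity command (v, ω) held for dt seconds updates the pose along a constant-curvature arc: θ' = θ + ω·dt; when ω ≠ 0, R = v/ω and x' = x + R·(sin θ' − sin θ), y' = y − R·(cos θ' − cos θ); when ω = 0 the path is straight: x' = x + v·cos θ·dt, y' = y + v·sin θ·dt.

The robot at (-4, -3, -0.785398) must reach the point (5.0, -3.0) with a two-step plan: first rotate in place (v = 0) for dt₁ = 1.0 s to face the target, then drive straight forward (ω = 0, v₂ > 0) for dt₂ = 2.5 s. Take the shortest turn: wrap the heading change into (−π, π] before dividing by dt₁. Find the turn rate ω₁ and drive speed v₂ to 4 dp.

ω₁ = 0.7854, v₂ = 3.6000

heading to target = atan2(-3−-3, 5−-4) = 0.0000
Δθ = wrap(0.0000 − -0.7854) = 0.7854; ω₁ = Δθ/dt₁ = 0.7854
distance = √((5−-4)² + (-3−-3)²) = 9.0000; v₂ = distance/dt₂ = 3.6000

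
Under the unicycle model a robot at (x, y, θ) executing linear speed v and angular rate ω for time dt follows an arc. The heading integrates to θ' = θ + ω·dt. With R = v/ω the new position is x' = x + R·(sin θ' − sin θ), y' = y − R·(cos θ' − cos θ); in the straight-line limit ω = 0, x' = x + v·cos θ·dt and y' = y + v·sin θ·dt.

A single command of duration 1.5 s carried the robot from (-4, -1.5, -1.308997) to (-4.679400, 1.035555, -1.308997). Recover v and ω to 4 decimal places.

Δθ = -1.308997 − -1.308997 = 0.000000
ω = Δθ/dt = 0.000000/1.5 = 0.0000
ω = 0 → v = (Δx·cos θ + Δy·sin θ)/dt = -1.7500

v = -1.7500, ω = 0.0000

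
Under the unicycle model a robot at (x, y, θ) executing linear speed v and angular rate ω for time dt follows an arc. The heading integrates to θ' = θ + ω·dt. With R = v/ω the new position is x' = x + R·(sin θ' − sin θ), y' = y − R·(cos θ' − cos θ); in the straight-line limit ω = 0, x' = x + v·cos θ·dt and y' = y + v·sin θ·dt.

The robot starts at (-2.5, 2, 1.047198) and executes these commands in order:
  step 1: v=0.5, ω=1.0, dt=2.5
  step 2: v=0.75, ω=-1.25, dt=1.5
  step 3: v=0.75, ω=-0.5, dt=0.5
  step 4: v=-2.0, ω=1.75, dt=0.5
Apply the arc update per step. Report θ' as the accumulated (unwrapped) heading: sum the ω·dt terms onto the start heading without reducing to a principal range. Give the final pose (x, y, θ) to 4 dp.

step 1: θ'=3.5472 (R=0.5000) → pose (-3.1303, 2.7094, 3.5472)
step 2: θ'=1.6722 (R=-0.6000) → pose (-3.9640, 3.2000, 1.6722)
step 3: θ'=1.4222 (R=-1.5000) → pose (-3.9551, 3.5739, 1.4222)
step 4: θ'=2.2972 (R=-1.1429) → pose (-3.6792, 2.6457, 2.2972)

(-3.6792, 2.6457, 2.2972)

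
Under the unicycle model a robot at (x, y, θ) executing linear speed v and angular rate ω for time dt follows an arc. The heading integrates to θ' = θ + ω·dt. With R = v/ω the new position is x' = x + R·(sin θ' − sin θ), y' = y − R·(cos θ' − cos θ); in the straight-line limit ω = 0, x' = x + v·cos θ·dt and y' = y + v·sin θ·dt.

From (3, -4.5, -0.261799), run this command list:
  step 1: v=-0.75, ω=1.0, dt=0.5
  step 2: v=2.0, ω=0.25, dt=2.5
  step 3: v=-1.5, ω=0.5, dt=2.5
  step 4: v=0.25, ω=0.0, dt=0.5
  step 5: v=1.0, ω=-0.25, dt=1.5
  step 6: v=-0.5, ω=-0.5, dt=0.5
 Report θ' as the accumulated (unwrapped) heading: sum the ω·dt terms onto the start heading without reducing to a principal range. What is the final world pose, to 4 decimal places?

(5.9589, -4.1640, 1.4882)

step 1: θ'=0.2382 (R=-0.7500) → pose (2.6289, -4.4956, 0.2382)
step 2: θ'=0.8632 (R=8.0000) → pose (6.8207, -1.9216, 0.8632)
step 3: θ'=2.1132 (R=-3.0000) → pose (6.5311, -5.4202, 2.1132)
step 4: θ'=2.1132 (straight) → pose (6.4665, -5.3131, 2.1132)
step 5: θ'=1.7382 (R=-4.0000) → pose (5.9483, -3.9148, 1.7382)
step 6: θ'=1.4882 (R=1.0000) → pose (5.9589, -4.1640, 1.4882)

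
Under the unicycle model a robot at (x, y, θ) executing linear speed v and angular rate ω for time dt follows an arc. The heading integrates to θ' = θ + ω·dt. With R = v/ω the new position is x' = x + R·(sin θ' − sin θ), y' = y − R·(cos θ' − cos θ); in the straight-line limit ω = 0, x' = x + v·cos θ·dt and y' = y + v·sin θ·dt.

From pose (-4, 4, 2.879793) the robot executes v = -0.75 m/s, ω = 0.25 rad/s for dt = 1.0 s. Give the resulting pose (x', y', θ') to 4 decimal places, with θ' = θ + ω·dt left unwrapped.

θ' = 2.8798 + 0.25·1.0 = 3.1298
R = v/ω = -0.75/0.25 = -3.0000
x' = -4 + -3.0000·(sin 3.1298 − sin 2.8798) = -3.2589
y' = 4 − -3.0000·(cos 3.1298 − cos 2.8798) = 3.8980

(-3.2589, 3.8980, 3.1298)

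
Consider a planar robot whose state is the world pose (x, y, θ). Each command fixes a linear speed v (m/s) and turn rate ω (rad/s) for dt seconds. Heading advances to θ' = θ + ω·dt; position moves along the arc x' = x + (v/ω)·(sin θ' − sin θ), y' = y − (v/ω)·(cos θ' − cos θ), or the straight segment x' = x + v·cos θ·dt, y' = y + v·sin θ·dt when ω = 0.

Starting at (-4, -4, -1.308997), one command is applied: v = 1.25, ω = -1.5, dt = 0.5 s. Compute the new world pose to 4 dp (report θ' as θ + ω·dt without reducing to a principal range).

(-4.0690, -4.6065, -2.0590)

θ' = -1.3090 + -1.5·0.5 = -2.0590
R = v/ω = 1.25/-1.5 = -0.8333
x' = -4 + -0.8333·(sin -2.0590 − sin -1.3090) = -4.0690
y' = -4 − -0.8333·(cos -2.0590 − cos -1.3090) = -4.6065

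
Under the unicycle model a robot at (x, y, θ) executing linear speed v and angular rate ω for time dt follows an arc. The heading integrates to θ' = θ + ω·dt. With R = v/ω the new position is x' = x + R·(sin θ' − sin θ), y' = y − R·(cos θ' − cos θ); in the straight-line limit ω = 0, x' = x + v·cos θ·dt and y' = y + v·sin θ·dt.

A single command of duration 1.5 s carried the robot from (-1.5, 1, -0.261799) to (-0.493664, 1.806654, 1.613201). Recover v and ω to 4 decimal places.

v = 1.0000, ω = 1.2500

Δθ = 1.613201 − -0.261799 = 1.875000
ω = Δθ/dt = 1.875000/1.5 = 1.2500
R = Δx/(sin θ' − sin θ) = 0.8000
v = R·ω = 0.8000·1.2500 = 1.0000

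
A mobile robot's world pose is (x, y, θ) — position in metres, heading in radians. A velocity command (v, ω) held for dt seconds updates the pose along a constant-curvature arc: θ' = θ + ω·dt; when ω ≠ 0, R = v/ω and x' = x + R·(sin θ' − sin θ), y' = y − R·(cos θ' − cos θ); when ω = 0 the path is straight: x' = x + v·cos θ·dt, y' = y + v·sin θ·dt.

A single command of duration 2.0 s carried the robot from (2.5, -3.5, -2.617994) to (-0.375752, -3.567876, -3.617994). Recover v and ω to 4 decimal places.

v = 1.5000, ω = -0.5000

Δθ = -3.617994 − -2.617994 = -1.000000
ω = Δθ/dt = -1.000000/2.0 = -0.5000
R = Δx/(sin θ' − sin θ) = -3.0000
v = R·ω = -3.0000·-0.5000 = 1.5000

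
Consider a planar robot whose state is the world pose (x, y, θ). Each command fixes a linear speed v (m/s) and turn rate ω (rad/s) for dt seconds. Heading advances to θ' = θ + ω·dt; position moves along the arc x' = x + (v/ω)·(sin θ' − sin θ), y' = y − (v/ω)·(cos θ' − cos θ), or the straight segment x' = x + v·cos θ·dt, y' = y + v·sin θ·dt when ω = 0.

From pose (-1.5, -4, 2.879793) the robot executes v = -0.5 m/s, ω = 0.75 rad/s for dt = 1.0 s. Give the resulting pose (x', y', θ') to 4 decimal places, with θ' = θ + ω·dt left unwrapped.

θ' = 2.8798 + 0.75·1.0 = 3.6298
R = v/ω = -0.5/0.75 = -0.6667
x' = -1.5 + -0.6667·(sin 3.6298 − sin 2.8798) = -1.0148
y' = -4 − -0.6667·(cos 3.6298 − cos 2.8798) = -3.9448

(-1.0148, -3.9448, 3.6298)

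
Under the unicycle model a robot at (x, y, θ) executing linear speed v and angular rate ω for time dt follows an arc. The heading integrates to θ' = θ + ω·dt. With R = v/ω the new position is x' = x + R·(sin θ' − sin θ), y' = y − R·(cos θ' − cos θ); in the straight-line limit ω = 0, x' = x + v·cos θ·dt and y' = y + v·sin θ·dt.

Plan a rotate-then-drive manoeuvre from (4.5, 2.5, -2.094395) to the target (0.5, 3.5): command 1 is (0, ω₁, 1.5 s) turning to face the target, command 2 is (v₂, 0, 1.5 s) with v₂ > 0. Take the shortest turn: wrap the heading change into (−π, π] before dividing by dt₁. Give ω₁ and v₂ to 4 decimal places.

ω₁ = -0.8615, v₂ = 2.7487

heading to target = atan2(3.5−2.5, 0.5−4.5) = 2.8966
Δθ = wrap(2.8966 − -2.0944) = -1.2922; ω₁ = Δθ/dt₁ = -0.8615
distance = √((0.5−4.5)² + (3.5−2.5)²) = 4.1231; v₂ = distance/dt₂ = 2.7487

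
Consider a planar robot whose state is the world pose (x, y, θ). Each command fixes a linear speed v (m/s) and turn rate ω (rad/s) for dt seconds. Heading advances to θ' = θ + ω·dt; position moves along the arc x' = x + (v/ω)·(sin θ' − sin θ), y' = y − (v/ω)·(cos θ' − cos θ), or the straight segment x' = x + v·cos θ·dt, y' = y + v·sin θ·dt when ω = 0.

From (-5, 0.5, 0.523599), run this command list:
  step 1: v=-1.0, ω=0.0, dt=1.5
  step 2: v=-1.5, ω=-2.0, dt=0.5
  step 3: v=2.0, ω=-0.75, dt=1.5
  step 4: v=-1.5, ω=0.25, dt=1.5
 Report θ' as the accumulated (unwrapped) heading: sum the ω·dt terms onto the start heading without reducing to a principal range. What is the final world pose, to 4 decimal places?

step 1: θ'=0.5236 (straight) → pose (-6.2990, -0.2500, 0.5236)
step 2: θ'=-0.4764 (R=0.7500) → pose (-7.0180, -0.2670, -0.4764)
step 3: θ'=-1.6014 (R=-2.6667) → pose (-5.5754, -2.7183, -1.6014)
step 4: θ'=-1.2264 (R=-6.0000) → pose (-5.9250, -0.5089, -1.2264)

(-5.9250, -0.5089, -1.2264)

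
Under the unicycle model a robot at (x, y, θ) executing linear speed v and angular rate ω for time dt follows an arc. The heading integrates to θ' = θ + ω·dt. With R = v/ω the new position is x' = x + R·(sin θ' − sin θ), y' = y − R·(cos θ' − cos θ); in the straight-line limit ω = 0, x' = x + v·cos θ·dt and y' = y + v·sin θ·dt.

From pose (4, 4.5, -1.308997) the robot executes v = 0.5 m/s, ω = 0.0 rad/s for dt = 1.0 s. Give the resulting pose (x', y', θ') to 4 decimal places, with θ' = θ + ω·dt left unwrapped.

θ' = -1.3090 + 0.0·1.0 = -1.3090
ω = 0 → straight: x' = 4 + 0.5·cos(-1.3090)·1.0 = 4.1294
y' = 4.5 + 0.5·sin(-1.3090)·1.0 = 4.0170

(4.1294, 4.0170, -1.3090)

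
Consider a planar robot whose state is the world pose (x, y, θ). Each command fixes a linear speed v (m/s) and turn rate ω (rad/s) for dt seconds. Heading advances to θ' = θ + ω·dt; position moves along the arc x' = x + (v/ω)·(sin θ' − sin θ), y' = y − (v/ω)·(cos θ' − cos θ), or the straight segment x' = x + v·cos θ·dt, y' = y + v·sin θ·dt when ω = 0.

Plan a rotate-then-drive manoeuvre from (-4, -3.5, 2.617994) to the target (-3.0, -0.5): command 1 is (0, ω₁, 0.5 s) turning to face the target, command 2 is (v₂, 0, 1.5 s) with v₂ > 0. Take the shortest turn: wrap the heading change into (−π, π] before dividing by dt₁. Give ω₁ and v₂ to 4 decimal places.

ω₁ = -2.7379, v₂ = 2.1082

heading to target = atan2(-0.5−-3.5, -3−-4) = 1.2490
Δθ = wrap(1.2490 − 2.6180) = -1.3689; ω₁ = Δθ/dt₁ = -2.7379
distance = √((-3−-4)² + (-0.5−-3.5)²) = 3.1623; v₂ = distance/dt₂ = 2.1082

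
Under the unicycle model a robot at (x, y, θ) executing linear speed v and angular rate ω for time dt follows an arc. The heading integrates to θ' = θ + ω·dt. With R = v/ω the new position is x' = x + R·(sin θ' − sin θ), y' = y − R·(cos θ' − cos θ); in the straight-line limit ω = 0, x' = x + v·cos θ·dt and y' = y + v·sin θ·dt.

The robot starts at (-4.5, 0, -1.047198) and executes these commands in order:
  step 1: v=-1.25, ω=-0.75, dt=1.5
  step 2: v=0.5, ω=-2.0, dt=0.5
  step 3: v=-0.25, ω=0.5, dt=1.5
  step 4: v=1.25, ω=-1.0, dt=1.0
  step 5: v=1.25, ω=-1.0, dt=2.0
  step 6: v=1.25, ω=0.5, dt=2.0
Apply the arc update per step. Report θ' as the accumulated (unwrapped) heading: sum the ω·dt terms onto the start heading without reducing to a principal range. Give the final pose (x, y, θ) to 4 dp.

(-5.5724, 5.8910, -4.4222)

step 1: θ'=-2.1722 (R=1.6667) → pose (-4.4309, 1.7763, -2.1722)
step 2: θ'=-3.1722 (R=-0.2500) → pose (-4.6446, 1.6679, -3.1722)
step 3: θ'=-2.4222 (R=-0.5000) → pose (-4.2999, 1.7916, -2.4222)
step 4: θ'=-3.4222 (R=-1.2500) → pose (-5.4697, 1.5307, -3.4222)
step 5: θ'=-5.4222 (R=-1.2500) → pose (-6.0717, 3.5464, -5.4222)
step 6: θ'=-4.4222 (R=2.5000) → pose (-5.5724, 5.8910, -4.4222)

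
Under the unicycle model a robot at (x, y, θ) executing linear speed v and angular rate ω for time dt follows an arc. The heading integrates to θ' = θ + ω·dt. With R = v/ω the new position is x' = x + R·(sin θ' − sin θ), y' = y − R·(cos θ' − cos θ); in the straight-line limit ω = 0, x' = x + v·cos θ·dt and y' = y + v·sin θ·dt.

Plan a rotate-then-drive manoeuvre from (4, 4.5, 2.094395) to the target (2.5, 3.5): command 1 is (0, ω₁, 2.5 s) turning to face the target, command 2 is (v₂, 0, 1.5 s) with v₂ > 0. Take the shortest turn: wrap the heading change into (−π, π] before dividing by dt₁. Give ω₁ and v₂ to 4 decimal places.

ω₁ = 0.6541, v₂ = 1.2019

heading to target = atan2(3.5−4.5, 2.5−4) = -2.5536
Δθ = wrap(-2.5536 − 2.0944) = 1.6352; ω₁ = Δθ/dt₁ = 0.6541
distance = √((2.5−4)² + (3.5−4.5)²) = 1.8028; v₂ = distance/dt₂ = 1.2019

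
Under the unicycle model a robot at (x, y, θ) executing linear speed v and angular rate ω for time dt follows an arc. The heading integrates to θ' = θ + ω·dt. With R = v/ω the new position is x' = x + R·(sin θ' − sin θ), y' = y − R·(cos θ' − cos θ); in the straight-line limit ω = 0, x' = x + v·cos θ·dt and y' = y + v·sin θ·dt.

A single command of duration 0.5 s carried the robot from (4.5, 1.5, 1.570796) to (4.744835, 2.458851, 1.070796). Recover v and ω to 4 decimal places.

v = 2.0000, ω = -1.0000

Δθ = 1.070796 − 1.570796 = -0.500000
ω = Δθ/dt = -0.500000/0.5 = -1.0000
R = −Δy/(cos θ' − cos θ) = -2.0000
v = R·ω = -2.0000·-1.0000 = 2.0000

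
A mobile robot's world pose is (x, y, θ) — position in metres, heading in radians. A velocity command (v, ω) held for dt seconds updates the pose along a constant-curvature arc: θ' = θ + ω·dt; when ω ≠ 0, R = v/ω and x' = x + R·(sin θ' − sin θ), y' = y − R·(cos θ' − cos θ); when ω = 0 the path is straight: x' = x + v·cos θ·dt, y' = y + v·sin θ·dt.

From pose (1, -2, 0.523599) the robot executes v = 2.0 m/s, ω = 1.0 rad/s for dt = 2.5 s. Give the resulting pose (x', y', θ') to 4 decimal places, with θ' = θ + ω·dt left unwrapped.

(0.2354, 1.7181, 3.0236)

θ' = 0.5236 + 1.0·2.5 = 3.0236
R = v/ω = 2.0/1.0 = 2.0000
x' = 1 + 2.0000·(sin 3.0236 − sin 0.5236) = 0.2354
y' = -2 − 2.0000·(cos 3.0236 − cos 0.5236) = 1.7181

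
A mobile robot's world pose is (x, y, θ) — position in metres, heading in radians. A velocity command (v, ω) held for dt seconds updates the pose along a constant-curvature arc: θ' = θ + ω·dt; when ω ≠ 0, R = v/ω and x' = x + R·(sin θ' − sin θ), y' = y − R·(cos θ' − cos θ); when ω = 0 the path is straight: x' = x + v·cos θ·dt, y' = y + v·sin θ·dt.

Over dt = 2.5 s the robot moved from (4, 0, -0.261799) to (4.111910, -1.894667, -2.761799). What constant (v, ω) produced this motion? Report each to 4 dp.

v = 1.0000, ω = -1.0000

Δθ = -2.761799 − -0.261799 = -2.500000
ω = Δθ/dt = -2.500000/2.5 = -1.0000
R = −Δy/(cos θ' − cos θ) = -1.0000
v = R·ω = -1.0000·-1.0000 = 1.0000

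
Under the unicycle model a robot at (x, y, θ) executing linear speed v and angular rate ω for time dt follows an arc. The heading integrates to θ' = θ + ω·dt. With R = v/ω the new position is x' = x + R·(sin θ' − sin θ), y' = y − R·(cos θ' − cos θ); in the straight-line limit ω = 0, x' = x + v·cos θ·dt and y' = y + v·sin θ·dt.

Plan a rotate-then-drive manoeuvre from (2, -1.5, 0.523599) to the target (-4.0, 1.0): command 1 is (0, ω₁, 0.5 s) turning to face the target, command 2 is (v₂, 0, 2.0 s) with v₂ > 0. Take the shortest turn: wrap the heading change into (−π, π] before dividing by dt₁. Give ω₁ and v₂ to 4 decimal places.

heading to target = atan2(1−-1.5, -4−2) = 2.7468
Δθ = wrap(2.7468 − 0.5236) = 2.2232; ω₁ = Δθ/dt₁ = 4.4464
distance = √((-4−2)² + (1−-1.5)²) = 6.5000; v₂ = distance/dt₂ = 3.2500

ω₁ = 4.4464, v₂ = 3.2500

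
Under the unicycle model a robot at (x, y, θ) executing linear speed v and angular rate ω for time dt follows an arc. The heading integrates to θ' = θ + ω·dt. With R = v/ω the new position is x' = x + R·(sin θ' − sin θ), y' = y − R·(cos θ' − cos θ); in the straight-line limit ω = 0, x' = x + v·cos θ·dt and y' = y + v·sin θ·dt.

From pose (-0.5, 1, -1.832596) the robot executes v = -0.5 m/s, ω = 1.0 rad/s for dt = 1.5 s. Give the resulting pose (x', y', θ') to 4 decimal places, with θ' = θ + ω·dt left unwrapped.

(-0.8197, 1.6020, -0.3326)

θ' = -1.8326 + 1.0·1.5 = -0.3326
R = v/ω = -0.5/1.0 = -0.5000
x' = -0.5 + -0.5000·(sin -0.3326 − sin -1.8326) = -0.8197
y' = 1 − -0.5000·(cos -0.3326 − cos -1.8326) = 1.6020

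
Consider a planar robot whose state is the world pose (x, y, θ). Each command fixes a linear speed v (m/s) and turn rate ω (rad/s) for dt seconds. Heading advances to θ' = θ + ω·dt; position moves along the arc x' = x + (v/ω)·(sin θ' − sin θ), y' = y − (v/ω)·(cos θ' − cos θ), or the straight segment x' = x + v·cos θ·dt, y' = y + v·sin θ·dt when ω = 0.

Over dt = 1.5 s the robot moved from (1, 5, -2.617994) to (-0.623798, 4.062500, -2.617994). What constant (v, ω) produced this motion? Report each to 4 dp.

v = 1.2500, ω = 0.0000

Δθ = -2.617994 − -2.617994 = 0.000000
ω = Δθ/dt = 0.000000/1.5 = 0.0000
ω = 0 → v = (Δx·cos θ + Δy·sin θ)/dt = 1.2500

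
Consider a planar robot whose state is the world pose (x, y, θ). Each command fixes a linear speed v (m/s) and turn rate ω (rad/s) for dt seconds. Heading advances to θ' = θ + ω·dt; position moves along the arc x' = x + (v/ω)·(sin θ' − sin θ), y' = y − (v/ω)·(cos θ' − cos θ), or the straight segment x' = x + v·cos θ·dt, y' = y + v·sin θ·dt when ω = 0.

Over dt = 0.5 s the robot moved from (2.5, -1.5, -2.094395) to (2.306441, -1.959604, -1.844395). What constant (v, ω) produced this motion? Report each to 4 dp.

Δθ = -1.844395 − -2.094395 = 0.250000
ω = Δθ/dt = 0.250000/0.5 = 0.5000
R = −Δy/(cos θ' − cos θ) = 2.0000
v = R·ω = 2.0000·0.5000 = 1.0000

v = 1.0000, ω = 0.5000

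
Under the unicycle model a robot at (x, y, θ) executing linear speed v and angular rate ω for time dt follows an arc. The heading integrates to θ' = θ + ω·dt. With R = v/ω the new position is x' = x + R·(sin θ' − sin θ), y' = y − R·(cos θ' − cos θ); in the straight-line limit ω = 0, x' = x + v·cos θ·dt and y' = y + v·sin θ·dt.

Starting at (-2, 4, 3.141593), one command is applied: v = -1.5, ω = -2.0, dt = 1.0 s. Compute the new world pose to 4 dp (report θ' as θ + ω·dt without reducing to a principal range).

(-1.3180, 2.9379, 1.1416)

θ' = 3.1416 + -2.0·1.0 = 1.1416
R = v/ω = -1.5/-2.0 = 0.7500
x' = -2 + 0.7500·(sin 1.1416 − sin 3.1416) = -1.3180
y' = 4 − 0.7500·(cos 1.1416 − cos 3.1416) = 2.9379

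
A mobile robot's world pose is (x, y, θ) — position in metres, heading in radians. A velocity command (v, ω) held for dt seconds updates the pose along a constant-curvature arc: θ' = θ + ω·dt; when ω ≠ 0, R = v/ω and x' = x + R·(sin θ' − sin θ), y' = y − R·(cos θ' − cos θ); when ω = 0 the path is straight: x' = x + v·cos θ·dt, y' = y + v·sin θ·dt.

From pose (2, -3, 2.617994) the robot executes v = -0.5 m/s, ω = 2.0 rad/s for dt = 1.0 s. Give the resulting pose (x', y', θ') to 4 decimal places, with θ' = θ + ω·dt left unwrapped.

(2.3739, -2.8071, 4.6180)

θ' = 2.6180 + 2.0·1.0 = 4.6180
R = v/ω = -0.5/2.0 = -0.2500
x' = 2 + -0.2500·(sin 4.6180 − sin 2.6180) = 2.3739
y' = -3 − -0.2500·(cos 4.6180 − cos 2.6180) = -2.8071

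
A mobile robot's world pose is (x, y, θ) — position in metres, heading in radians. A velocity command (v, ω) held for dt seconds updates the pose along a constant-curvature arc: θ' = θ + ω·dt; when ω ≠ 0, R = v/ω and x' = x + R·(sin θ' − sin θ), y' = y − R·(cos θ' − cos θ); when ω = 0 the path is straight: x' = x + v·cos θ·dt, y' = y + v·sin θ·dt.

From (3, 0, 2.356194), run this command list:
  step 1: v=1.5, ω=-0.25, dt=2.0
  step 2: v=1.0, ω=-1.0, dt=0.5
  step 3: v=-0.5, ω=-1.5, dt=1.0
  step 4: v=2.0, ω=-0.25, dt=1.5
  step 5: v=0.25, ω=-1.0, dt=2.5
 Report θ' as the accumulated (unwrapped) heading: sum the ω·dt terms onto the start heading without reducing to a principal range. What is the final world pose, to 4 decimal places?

step 1: θ'=1.8562 (R=-6.0000) → pose (1.4853, 2.5534, 1.8562)
step 2: θ'=1.3562 (R=-1.0000) → pose (1.4678, 3.0479, 1.3562)
step 3: θ'=-0.1438 (R=0.3333) → pose (1.0944, 2.7890, -0.1438)
step 4: θ'=-0.5188 (R=-8.0000) → pose (3.9146, 1.8189, -0.5188)
step 5: θ'=-3.0188 (R=-0.2500) → pose (3.8213, 1.3536, -3.0188)

(3.8213, 1.3536, -3.0188)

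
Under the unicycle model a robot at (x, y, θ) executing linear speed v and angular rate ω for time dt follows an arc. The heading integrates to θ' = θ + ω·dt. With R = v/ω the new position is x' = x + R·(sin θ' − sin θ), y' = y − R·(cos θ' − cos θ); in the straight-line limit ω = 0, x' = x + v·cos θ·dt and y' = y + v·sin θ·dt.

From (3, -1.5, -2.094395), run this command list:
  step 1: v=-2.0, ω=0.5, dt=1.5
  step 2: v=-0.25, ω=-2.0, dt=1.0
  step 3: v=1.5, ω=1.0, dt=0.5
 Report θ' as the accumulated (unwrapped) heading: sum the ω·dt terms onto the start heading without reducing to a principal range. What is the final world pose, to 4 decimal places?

(2.8394, 1.5134, -2.8444)

step 1: θ'=-1.3444 (R=-4.0000) → pose (3.4338, 1.3979, -1.3444)
step 2: θ'=-3.3444 (R=0.1250) → pose (3.5808, 1.5484, -3.3444)
step 3: θ'=-2.8444 (R=1.5000) → pose (2.8394, 1.5134, -2.8444)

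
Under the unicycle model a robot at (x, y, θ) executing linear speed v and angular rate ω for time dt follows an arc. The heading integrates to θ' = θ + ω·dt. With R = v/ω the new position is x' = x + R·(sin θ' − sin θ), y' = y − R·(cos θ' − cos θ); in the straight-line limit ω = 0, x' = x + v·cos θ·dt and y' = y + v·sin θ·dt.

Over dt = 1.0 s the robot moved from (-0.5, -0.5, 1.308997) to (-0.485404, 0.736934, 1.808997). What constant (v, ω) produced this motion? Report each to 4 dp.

Δθ = 1.808997 − 1.308997 = 0.500000
ω = Δθ/dt = 0.500000/1.0 = 0.5000
R = −Δy/(cos θ' − cos θ) = 2.5000
v = R·ω = 2.5000·0.5000 = 1.2500

v = 1.2500, ω = 0.5000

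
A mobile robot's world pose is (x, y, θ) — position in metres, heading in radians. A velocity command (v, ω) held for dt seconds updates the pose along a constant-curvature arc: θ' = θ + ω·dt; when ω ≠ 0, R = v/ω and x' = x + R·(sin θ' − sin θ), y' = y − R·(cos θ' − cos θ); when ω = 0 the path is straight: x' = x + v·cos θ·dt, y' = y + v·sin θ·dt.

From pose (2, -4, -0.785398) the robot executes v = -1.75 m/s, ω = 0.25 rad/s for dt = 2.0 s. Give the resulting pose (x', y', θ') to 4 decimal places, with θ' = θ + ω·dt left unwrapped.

(-0.9790, -2.2329, -0.2854)

θ' = -0.7854 + 0.25·2.0 = -0.2854
R = v/ω = -1.75/0.25 = -7.0000
x' = 2 + -7.0000·(sin -0.2854 − sin -0.7854) = -0.9790
y' = -4 − -7.0000·(cos -0.2854 − cos -0.7854) = -2.2329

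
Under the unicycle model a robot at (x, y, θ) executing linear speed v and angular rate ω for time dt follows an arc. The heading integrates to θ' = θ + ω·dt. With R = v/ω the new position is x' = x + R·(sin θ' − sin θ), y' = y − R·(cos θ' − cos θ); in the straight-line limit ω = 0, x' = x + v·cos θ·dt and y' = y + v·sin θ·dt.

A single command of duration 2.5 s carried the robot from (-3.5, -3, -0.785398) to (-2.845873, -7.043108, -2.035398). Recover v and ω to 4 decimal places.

Δθ = -2.035398 − -0.785398 = -1.250000
ω = Δθ/dt = -1.250000/2.5 = -0.5000
R = −Δy/(cos θ' − cos θ) = -3.5000
v = R·ω = -3.5000·-0.5000 = 1.7500

v = 1.7500, ω = -0.5000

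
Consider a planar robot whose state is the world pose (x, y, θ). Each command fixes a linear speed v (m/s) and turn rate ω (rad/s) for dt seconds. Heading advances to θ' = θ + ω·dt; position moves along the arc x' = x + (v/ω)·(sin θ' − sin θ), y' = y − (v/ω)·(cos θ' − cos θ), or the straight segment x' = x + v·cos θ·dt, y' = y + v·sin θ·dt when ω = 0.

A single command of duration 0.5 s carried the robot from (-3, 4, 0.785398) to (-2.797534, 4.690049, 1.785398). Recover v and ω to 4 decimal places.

v = 1.5000, ω = 2.0000

Δθ = 1.785398 − 0.785398 = 1.000000
ω = Δθ/dt = 1.000000/0.5 = 2.0000
R = −Δy/(cos θ' − cos θ) = 0.7500
v = R·ω = 0.7500·2.0000 = 1.5000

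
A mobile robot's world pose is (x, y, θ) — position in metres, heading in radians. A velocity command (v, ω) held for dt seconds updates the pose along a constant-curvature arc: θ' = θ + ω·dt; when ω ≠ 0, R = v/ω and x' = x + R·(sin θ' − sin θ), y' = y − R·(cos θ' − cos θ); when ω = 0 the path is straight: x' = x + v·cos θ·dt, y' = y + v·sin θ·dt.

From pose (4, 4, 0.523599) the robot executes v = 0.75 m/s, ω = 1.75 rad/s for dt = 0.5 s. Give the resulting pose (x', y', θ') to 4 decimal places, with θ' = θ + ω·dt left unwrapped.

(4.2079, 4.2977, 1.3986)

θ' = 0.5236 + 1.75·0.5 = 1.3986
R = v/ω = 0.75/1.75 = 0.4286
x' = 4 + 0.4286·(sin 1.3986 − sin 0.5236) = 4.2079
y' = 4 − 0.4286·(cos 1.3986 − cos 0.5236) = 4.2977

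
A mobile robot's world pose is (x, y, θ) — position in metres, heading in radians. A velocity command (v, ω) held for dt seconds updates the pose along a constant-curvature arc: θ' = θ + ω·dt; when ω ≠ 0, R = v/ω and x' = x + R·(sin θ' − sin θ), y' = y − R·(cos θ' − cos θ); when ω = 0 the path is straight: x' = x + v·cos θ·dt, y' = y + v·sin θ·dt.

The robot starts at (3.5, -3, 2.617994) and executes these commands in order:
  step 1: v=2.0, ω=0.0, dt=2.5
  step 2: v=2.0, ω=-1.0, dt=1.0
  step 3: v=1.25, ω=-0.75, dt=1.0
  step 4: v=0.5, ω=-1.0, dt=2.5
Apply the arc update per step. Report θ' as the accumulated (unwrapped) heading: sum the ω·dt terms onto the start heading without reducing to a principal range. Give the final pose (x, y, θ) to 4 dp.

(-0.5542, 1.9398, -1.6320)

step 1: θ'=2.6180 (straight) → pose (-0.8301, -0.5000, 2.6180)
step 2: θ'=1.6180 (R=-2.0000) → pose (-1.8279, 1.1377, 1.6180)
step 3: θ'=0.8680 (R=-1.6667) → pose (-1.4348, 2.2936, 0.8680)
step 4: θ'=-1.6320 (R=-0.5000) → pose (-0.5542, 1.9398, -1.6320)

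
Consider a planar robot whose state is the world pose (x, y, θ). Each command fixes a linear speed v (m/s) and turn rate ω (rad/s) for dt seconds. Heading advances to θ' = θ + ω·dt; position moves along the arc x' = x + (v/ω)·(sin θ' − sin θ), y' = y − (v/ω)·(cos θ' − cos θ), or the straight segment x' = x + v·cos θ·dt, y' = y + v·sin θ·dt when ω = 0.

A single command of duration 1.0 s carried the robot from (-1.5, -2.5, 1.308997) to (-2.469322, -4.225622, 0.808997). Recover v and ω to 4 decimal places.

Δθ = 0.808997 − 1.308997 = -0.500000
ω = Δθ/dt = -0.500000/1.0 = -0.5000
R = −Δy/(cos θ' − cos θ) = 4.0000
v = R·ω = 4.0000·-0.5000 = -2.0000

v = -2.0000, ω = -0.5000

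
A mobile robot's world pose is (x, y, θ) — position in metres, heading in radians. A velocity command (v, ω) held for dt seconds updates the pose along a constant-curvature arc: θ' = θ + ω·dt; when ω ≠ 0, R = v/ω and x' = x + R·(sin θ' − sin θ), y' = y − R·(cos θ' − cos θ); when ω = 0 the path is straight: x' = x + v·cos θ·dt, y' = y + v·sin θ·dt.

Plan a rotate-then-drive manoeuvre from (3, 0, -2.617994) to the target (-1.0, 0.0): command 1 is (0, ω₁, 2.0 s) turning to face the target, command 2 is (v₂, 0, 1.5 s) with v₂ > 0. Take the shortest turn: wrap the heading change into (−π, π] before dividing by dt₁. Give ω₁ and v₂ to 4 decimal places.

heading to target = atan2(0−0, -1−3) = 3.1416
Δθ = wrap(3.1416 − -2.6180) = -0.5236; ω₁ = Δθ/dt₁ = -0.2618
distance = √((-1−3)² + (0−0)²) = 4.0000; v₂ = distance/dt₂ = 2.6667

ω₁ = -0.2618, v₂ = 2.6667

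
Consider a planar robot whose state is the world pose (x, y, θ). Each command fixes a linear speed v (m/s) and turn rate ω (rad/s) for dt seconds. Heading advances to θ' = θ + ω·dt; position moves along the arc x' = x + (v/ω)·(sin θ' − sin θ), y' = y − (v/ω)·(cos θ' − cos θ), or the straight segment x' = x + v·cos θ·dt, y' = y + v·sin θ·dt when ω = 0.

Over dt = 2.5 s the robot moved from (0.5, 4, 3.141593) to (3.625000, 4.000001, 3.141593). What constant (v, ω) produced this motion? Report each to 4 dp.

v = -1.2500, ω = 0.0000

Δθ = 3.141593 − 3.141593 = 0.000000
ω = Δθ/dt = 0.000000/2.5 = 0.0000
ω = 0 → v = (Δx·cos θ + Δy·sin θ)/dt = -1.2500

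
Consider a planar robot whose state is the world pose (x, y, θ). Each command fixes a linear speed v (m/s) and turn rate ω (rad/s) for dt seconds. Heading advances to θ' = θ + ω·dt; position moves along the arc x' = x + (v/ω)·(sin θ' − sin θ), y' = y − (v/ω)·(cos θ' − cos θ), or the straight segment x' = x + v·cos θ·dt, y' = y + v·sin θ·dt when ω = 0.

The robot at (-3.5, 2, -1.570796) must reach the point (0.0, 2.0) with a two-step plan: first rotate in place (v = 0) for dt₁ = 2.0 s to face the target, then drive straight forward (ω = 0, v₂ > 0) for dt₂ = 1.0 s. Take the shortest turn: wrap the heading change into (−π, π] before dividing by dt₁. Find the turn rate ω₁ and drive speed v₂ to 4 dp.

ω₁ = 0.7854, v₂ = 3.5000

heading to target = atan2(2−2, 0−-3.5) = 0.0000
Δθ = wrap(0.0000 − -1.5708) = 1.5708; ω₁ = Δθ/dt₁ = 0.7854
distance = √((0−-3.5)² + (2−2)²) = 3.5000; v₂ = distance/dt₂ = 3.5000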